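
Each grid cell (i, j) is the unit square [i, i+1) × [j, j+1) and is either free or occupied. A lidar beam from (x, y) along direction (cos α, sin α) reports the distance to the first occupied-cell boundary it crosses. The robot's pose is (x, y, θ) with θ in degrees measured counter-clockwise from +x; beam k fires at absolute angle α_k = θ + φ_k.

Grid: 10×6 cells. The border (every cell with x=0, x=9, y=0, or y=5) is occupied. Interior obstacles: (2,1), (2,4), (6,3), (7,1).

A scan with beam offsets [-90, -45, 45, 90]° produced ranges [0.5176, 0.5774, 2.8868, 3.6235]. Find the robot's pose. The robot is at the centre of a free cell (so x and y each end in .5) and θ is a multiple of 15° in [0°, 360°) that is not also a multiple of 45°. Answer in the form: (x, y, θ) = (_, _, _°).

(x, y, θ) = (3.5, 4.5, 195°)

The pose lattice has 28·16 = 448 candidates. Test each by forward raycasting.
  (4.5, 4.5, 60°): beam 1 = 1.7321 ≠ 0.5176 ✗
  (1.5, 4.5, 120°): beam 1 = 0.5774 ≠ 0.5176 ✗
  (5.5, 3.5, 300°): beam 1 = 3.0000 ≠ 0.5176 ✗
  …
  (3.5, 4.5, 195°): r_1=0.5176, r_2=0.5774, r_3=2.8868, r_4=3.6235 — all match ✓
Unique over the lattice → pose = (3.5, 4.5, 195°).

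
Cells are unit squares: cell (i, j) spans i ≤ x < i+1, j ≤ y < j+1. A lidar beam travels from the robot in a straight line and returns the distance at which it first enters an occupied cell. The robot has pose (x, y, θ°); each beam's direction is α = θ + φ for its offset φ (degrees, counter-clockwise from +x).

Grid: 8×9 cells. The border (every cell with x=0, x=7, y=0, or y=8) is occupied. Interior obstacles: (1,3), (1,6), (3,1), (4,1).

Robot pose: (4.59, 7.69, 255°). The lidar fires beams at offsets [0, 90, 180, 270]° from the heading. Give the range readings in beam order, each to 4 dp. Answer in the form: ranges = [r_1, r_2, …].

beam 1: φ=0°, α=255°
  cosα=-0.2588 sinα=-0.9659 | (4,7) | tMaxX 2.2796 tMaxY 0.7143 | tΔX 3.8637 tΔY 1.0353
    t=0.7143 [y] (4,6)
    t=1.7496 [y] (4,5)
    t=2.2796 [x] (3,5)
    t=2.7849 [y] (3,4)
    t=3.8202 [y] (3,3)
    t=4.8554 [y] (3,2)
    t=5.8907 [y] (3,1) — stop
  → r_1 = 5.8907
beam 2: φ=90°, α=345°
  cosα=0.9659 sinα=-0.2588 | (4,7) | tMaxX 0.4245 tMaxY 2.6660 | tΔX 1.0353 tΔY 3.8637
    t=0.4245 [x] (5,7)
    t=1.4597 [x] (6,7)
    t=2.4950 [x] (7,7) — stop
  → r_2 = 2.4950
beam 3: φ=180°, α=75°
  cosα=0.2588 sinα=0.9659 | (4,7) | tMaxX 1.5841 tMaxY 0.3209 | tΔX 3.8637 tΔY 1.0353
    t=0.3209 [y] (4,8) — stop
  → r_3 = 0.3209
beam 4: φ=270°, α=165°
  cosα=-0.9659 sinα=0.2588 | (4,7) | tMaxX 0.6108 tMaxY 1.1977 | tΔX 1.0353 tΔY 3.8637
    t=0.6108 [x] (3,7)
    t=1.1977 [y] (3,8) — stop
  → r_4 = 1.1977

ranges = [5.8907, 2.4950, 0.3209, 1.1977]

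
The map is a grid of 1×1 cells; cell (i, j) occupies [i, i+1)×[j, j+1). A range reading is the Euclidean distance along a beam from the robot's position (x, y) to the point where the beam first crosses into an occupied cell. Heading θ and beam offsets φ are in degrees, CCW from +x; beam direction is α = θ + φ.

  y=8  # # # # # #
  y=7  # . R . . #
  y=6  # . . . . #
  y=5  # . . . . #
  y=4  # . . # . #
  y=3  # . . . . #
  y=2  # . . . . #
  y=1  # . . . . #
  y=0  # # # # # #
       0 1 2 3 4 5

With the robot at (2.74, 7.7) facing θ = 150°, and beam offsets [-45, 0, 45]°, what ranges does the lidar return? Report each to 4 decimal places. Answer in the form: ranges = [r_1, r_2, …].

ranges = [0.3106, 0.6000, 1.8014]

beam 1: φ=-45°, α=105°
  d=(-0.2588,0.9659)  start (2,7)  tX=2.8591 tY=0.3106  stride 1/|dx|=3.8637 1/|dy|=1.0353
    cross y-line → (2,8), t=0.3106 (wall)
  → r_1 = 0.3106
beam 2: φ=0°, α=150°
  d=(-0.8660,0.5000)  start (2,7)  tX=0.8545 tY=0.6000  stride 1/|dx|=1.1547 1/|dy|=2.0000
    cross y-line → (2,8), t=0.6000 (wall)
  → r_2 = 0.6000
beam 3: φ=45°, α=195°
  d=(-0.9659,-0.2588)  start (2,7)  tX=0.7661 tY=2.7046  stride 1/|dx|=1.0353 1/|dy|=3.8637
    cross x-line → (1,7), t=0.7661
    cross x-line → (0,7), t=1.8014 (wall)
  → r_3 = 1.8014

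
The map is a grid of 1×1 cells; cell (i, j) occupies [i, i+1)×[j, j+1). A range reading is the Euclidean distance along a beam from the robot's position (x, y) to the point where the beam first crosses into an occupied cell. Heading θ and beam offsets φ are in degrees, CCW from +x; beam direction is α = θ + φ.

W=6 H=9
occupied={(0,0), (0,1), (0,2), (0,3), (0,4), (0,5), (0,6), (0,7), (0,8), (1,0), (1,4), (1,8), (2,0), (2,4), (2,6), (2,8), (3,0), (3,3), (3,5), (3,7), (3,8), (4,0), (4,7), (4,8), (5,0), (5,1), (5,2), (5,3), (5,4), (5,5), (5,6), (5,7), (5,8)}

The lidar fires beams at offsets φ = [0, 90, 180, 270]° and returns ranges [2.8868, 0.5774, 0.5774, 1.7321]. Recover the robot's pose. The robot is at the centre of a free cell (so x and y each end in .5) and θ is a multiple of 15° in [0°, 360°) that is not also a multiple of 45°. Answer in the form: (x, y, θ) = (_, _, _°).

(x, y, θ) = (2.5, 3.5, 300°)

Enumerate (i+0.5, j+0.5, θ) over the 21 free cells and 16 admissible headings. For each, cast all 4 beams and compare to the given ranges.
  (1.5, 3.5, 165°): beam 1 = 0.5176 ≠ 2.8868 ✗
  (4.5, 2.5, 105°): beam 1 = 2.5882 ≠ 2.8868 ✗
  (2.5, 5.5, 210°): beam 1 = 1.0000 ≠ 2.8868 ✗
  (1.5, 6.5, 120°): beam 1 = 1.0000 ≠ 2.8868 ✗
  …
  (2.5, 3.5, 300°): r_1=2.8868, r_2=0.5774, r_3=0.5774, r_4=1.7321 — all match ✓
Unique over the lattice → pose = (2.5, 3.5, 300°).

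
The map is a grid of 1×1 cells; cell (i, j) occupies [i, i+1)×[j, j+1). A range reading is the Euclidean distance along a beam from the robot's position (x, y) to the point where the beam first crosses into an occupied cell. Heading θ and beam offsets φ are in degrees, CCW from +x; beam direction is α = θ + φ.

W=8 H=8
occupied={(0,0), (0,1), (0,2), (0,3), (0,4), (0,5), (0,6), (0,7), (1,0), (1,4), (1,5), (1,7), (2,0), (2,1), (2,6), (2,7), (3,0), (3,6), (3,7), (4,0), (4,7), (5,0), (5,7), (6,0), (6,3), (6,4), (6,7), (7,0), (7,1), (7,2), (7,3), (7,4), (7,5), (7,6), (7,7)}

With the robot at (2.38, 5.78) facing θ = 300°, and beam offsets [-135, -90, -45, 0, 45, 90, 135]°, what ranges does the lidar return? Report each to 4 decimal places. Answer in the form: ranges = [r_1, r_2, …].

beam 1: φ=-135°, α=165°
  dir = (cos 165°, sin 165°) = (-0.9659, 0.2588); from cell (2,5)
  next x-line at t=0.3934, next y-line at t=0.8500; Δt_x=1.0353, Δt_y=3.8637
    x: enter (1,5) at t=0.3934 ← occupied
  → r_1 = 0.3934
beam 2: φ=-90°, α=210°
  dir = (cos 210°, sin 210°) = (-0.8660, -0.5000); from cell (2,5)
  next x-line at t=0.4388, next y-line at t=1.5600; Δt_x=1.1547, Δt_y=2.0000
    x: enter (1,5) at t=0.4388 ← occupied
  → r_2 = 0.4388
beam 3: φ=-45°, α=255°
  dir = (cos 255°, sin 255°) = (-0.2588, -0.9659); from cell (2,5)
  next x-line at t=1.4682, next y-line at t=0.8075; Δt_x=3.8637, Δt_y=1.0353
    y: enter (2,4) at t=0.8075
    x: enter (1,4) at t=1.4682 ← occupied
  → r_3 = 1.4682
beam 4: φ=0°, α=300°
  dir = (cos 300°, sin 300°) = (0.5000, -0.8660); from cell (2,5)
  next x-line at t=1.2400, next y-line at t=0.9007; Δt_x=2.0000, Δt_y=1.1547
    y: enter (2,4) at t=0.9007
    x: enter (3,4) at t=1.2400
    y: enter (3,3) at t=2.0554
    y: enter (3,2) at t=3.2101
    x: enter (4,2) at t=3.2400
    y: enter (4,1) at t=4.3648
    x: enter (5,1) at t=5.2400
    y: enter (5,0) at t=5.5195 ← occupied
  → r_4 = 5.5195
beam 5: φ=45°, α=345°
  dir = (cos 345°, sin 345°) = (0.9659, -0.2588); from cell (2,5)
  next x-line at t=0.6419, next y-line at t=3.0137; Δt_x=1.0353, Δt_y=3.8637
    x: enter (3,5) at t=0.6419
    x: enter (4,5) at t=1.6771
    x: enter (5,5) at t=2.7124
    y: enter (5,4) at t=3.0137
    x: enter (6,4) at t=3.7477 ← occupied
  → r_5 = 3.7477
beam 6: φ=90°, α=30°
  dir = (cos 30°, sin 30°) = (0.8660, 0.5000); from cell (2,5)
  next x-line at t=0.7159, next y-line at t=0.4400; Δt_x=1.1547, Δt_y=2.0000
    y: enter (2,6) at t=0.4400 ← occupied
  → r_6 = 0.4400
beam 7: φ=135°, α=75°
  dir = (cos 75°, sin 75°) = (0.2588, 0.9659); from cell (2,5)
  next x-line at t=2.3955, next y-line at t=0.2278; Δt_x=3.8637, Δt_y=1.0353
    y: enter (2,6) at t=0.2278 ← occupied
  → r_7 = 0.2278

ranges = [0.3934, 0.4388, 1.4682, 5.5195, 3.7477, 0.4400, 0.2278]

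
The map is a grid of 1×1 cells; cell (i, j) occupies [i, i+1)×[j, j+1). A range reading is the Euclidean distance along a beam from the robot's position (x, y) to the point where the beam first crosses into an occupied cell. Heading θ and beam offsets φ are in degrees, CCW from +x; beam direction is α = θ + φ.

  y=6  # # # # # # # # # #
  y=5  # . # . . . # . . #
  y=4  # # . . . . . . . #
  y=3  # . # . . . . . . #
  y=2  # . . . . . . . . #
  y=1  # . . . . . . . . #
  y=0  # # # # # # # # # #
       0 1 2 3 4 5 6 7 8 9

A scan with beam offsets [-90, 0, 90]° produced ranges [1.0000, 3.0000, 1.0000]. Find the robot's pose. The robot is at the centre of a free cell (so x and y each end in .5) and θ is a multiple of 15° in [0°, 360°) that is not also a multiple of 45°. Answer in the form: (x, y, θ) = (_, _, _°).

(x, y, θ) = (1.5, 2.5, 330°)

Candidates: 36 free-cell centres × 16 headings = 576 poses. Raycast each; keep the one whose scan matches to 4 dp.
  (5.5, 4.5, 255°): beam 1 = 2.5882 ≠ 1.0000 ✗
  (8.5, 2.5, 300°): beam 1 = 3.0000 ≠ 1.0000 ✗
  (3.5, 5.5, 165°): beam 1 = 0.5176 ≠ 1.0000 ✗
  (7.5, 3.5, 75°): beam 1 = 1.5529 ≠ 1.0000 ✗
  …
  (1.5, 2.5, 330°): r_1=1.0000, r_2=3.0000, r_3=1.0000 — all match ✓
Unique over the lattice → pose = (1.5, 2.5, 330°).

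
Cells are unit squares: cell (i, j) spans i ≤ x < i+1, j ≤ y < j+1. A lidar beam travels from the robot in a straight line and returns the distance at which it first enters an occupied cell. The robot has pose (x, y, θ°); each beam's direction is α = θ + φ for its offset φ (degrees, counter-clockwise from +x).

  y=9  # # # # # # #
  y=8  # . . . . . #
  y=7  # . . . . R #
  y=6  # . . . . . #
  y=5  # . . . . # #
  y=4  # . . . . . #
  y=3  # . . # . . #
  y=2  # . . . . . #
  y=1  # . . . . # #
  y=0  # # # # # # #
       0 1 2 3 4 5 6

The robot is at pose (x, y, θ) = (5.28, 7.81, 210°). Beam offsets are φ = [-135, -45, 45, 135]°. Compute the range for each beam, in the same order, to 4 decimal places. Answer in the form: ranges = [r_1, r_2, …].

ranges = [1.2320, 4.4310, 4.9455, 0.7454]

beam 1: φ=-135°, α=75°
  dir = (cos 75°, sin 75°) = (0.2588, 0.9659); from cell (5,7)
  next x-line at t=2.7819, next y-line at t=0.1967; Δt_x=3.8637, Δt_y=1.0353
    y: enter (5,8) at t=0.1967
    y: enter (5,9) at t=1.2320 ← occupied
  → r_1 = 1.2320
beam 2: φ=-45°, α=165°
  dir = (cos 165°, sin 165°) = (-0.9659, 0.2588); from cell (5,7)
  next x-line at t=0.2899, next y-line at t=0.7341; Δt_x=1.0353, Δt_y=3.8637
    x: enter (4,7) at t=0.2899
    y: enter (4,8) at t=0.7341
    x: enter (3,8) at t=1.3252
    x: enter (2,8) at t=2.3604
    x: enter (1,8) at t=3.3957
    x: enter (0,8) at t=4.4310 ← occupied
  → r_2 = 4.4310
beam 3: φ=45°, α=255°
  dir = (cos 255°, sin 255°) = (-0.2588, -0.9659); from cell (5,7)
  next x-line at t=1.0818, next y-line at t=0.8386; Δt_x=3.8637, Δt_y=1.0353
    y: enter (5,6) at t=0.8386
    x: enter (4,6) at t=1.0818
    y: enter (4,5) at t=1.8738
    y: enter (4,4) at t=2.9091
    y: enter (4,3) at t=3.9444
    x: enter (3,3) at t=4.9455 ← occupied
  → r_3 = 4.9455
beam 4: φ=135°, α=345°
  dir = (cos 345°, sin 345°) = (0.9659, -0.2588); from cell (5,7)
  next x-line at t=0.7454, next y-line at t=3.1296; Δt_x=1.0353, Δt_y=3.8637
    x: enter (6,7) at t=0.7454 ← occupied
  → r_4 = 0.7454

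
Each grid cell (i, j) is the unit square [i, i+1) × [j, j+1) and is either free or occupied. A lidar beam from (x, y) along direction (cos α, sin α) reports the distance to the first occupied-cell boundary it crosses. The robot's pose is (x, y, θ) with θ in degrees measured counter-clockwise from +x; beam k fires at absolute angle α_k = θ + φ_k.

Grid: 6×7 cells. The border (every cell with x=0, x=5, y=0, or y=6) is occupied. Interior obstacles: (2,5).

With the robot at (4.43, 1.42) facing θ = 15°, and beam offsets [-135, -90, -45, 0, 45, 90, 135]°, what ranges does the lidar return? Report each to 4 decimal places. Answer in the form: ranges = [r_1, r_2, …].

ranges = [0.4850, 0.4348, 0.6582, 0.5901, 1.1400, 4.7416, 3.9606]

beam 1: φ=-135°, α=240°
  dir = (cos 240°, sin 240°) = (-0.5000, -0.8660); from cell (4,1)
  next x-line at t=0.8600, next y-line at t=0.4850; Δt_x=2.0000, Δt_y=1.1547
    y: enter (4,0) at t=0.4850 ← occupied
  → r_1 = 0.4850
beam 2: φ=-90°, α=285°
  dir = (cos 285°, sin 285°) = (0.2588, -0.9659); from cell (4,1)
  next x-line at t=2.2023, next y-line at t=0.4348; Δt_x=3.8637, Δt_y=1.0353
    y: enter (4,0) at t=0.4348 ← occupied
  → r_2 = 0.4348
beam 3: φ=-45°, α=330°
  dir = (cos 330°, sin 330°) = (0.8660, -0.5000); from cell (4,1)
  next x-line at t=0.6582, next y-line at t=0.8400; Δt_x=1.1547, Δt_y=2.0000
    x: enter (5,1) at t=0.6582 ← occupied
  → r_3 = 0.6582
beam 4: φ=0°, α=15°
  dir = (cos 15°, sin 15°) = (0.9659, 0.2588); from cell (4,1)
  next x-line at t=0.5901, next y-line at t=2.2409; Δt_x=1.0353, Δt_y=3.8637
    x: enter (5,1) at t=0.5901 ← occupied
  → r_4 = 0.5901
beam 5: φ=45°, α=60°
  dir = (cos 60°, sin 60°) = (0.5000, 0.8660); from cell (4,1)
  next x-line at t=1.1400, next y-line at t=0.6697; Δt_x=2.0000, Δt_y=1.1547
    y: enter (4,2) at t=0.6697
    x: enter (5,2) at t=1.1400 ← occupied
  → r_5 = 1.1400
beam 6: φ=90°, α=105°
  dir = (cos 105°, sin 105°) = (-0.2588, 0.9659); from cell (4,1)
  next x-line at t=1.6614, next y-line at t=0.6005; Δt_x=3.8637, Δt_y=1.0353
    y: enter (4,2) at t=0.6005
    y: enter (4,3) at t=1.6357
    x: enter (3,3) at t=1.6614
    y: enter (3,4) at t=2.6710
    y: enter (3,5) at t=3.7063
    y: enter (3,6) at t=4.7416 ← occupied
  → r_6 = 4.7416
beam 7: φ=135°, α=150°
  dir = (cos 150°, sin 150°) = (-0.8660, 0.5000); from cell (4,1)
  next x-line at t=0.4965, next y-line at t=1.1600; Δt_x=1.1547, Δt_y=2.0000
    x: enter (3,1) at t=0.4965
    y: enter (3,2) at t=1.1600
    x: enter (2,2) at t=1.6512
    x: enter (1,2) at t=2.8059
    y: enter (1,3) at t=3.1600
    x: enter (0,3) at t=3.9606 ← occupied
  → r_7 = 3.9606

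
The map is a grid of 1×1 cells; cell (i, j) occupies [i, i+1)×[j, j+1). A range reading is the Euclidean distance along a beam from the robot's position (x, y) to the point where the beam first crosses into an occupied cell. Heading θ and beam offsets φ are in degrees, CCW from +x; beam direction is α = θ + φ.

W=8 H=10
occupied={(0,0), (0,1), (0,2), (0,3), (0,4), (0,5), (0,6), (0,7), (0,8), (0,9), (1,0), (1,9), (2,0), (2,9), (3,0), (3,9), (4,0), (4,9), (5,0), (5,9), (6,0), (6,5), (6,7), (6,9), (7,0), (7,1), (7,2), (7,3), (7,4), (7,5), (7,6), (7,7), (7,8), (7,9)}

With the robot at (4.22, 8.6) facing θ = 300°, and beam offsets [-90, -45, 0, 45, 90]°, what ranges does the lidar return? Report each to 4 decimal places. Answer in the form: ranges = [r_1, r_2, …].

beam 1: φ=-90°, α=210°
  direction (-0.8660, -0.5000); cell (4,8); t to first gridline: x 0.2540, y 1.2000 (then +1.1547 / +2.0000)
    (3,8) via x @ 0.2540
    (3,7) via y @ 1.2000
    (2,7) via x @ 1.4087
    (1,7) via x @ 2.5634
    (1,6) via y @ 3.2000
    (0,6) via x @ 3.7181  # hit
  → r_1 = 3.7181
beam 2: φ=-45°, α=255°
  direction (-0.2588, -0.9659); cell (4,8); t to first gridline: x 0.8500, y 0.6212 (then +3.8637 / +1.0353)
    (4,7) via y @ 0.6212
    (3,7) via x @ 0.8500
    (3,6) via y @ 1.6564
    (3,5) via y @ 2.6917
    (3,4) via y @ 3.7270
    (2,4) via x @ 4.7137
    (2,3) via y @ 4.7623
    (2,2) via y @ 5.7975
    (2,1) via y @ 6.8328
    (2,0) via y @ 7.8681  # hit
  → r_2 = 7.8681
beam 3: φ=0°, α=300°
  direction (0.5000, -0.8660); cell (4,8); t to first gridline: x 1.5600, y 0.6928 (then +2.0000 / +1.1547)
    (4,7) via y @ 0.6928
    (5,7) via x @ 1.5600
    (5,6) via y @ 1.8475
    (5,5) via y @ 3.0022
    (6,5) via x @ 3.5600  # hit
  → r_3 = 3.5600
beam 4: φ=45°, α=345°
  direction (0.9659, -0.2588); cell (4,8); t to first gridline: x 0.8075, y 2.3182 (then +1.0353 / +3.8637)
    (5,8) via x @ 0.8075
    (6,8) via x @ 1.8428
    (6,7) via y @ 2.3182  # hit
  → r_4 = 2.3182
beam 5: φ=90°, α=30°
  direction (0.8660, 0.5000); cell (4,8); t to first gridline: x 0.9007, y 0.8000 (then +1.1547 / +2.0000)
    (4,9) via y @ 0.8000  # hit
  → r_5 = 0.8000

ranges = [3.7181, 7.8681, 3.5600, 2.3182, 0.8000]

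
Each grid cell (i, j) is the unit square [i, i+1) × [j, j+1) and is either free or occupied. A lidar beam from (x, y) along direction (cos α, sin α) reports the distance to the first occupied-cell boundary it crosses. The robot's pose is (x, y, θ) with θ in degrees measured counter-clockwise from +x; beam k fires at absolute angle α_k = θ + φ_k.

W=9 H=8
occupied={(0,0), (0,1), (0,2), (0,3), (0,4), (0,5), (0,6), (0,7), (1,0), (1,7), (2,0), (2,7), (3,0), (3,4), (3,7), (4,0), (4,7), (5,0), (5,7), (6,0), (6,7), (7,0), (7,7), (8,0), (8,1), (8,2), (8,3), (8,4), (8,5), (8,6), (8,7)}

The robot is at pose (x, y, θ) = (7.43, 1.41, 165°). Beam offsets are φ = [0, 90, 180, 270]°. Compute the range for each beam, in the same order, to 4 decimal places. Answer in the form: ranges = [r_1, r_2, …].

beam 1: φ=0°, α=165°
  cosα=-0.9659 sinα=0.2588 | (7,1) | tMaxX 0.4452 tMaxY 2.2796 | tΔX 1.0353 tΔY 3.8637
    t=0.4452 [x] (6,1)
    t=1.4804 [x] (5,1)
    t=2.2796 [y] (5,2)
    t=2.5157 [x] (4,2)
    t=3.5510 [x] (3,2)
    t=4.5863 [x] (2,2)
    t=5.6215 [x] (1,2)
    t=6.1433 [y] (1,3)
    t=6.6568 [x] (0,3) — stop
  → r_1 = 6.6568
beam 2: φ=90°, α=255°
  cosα=-0.2588 sinα=-0.9659 | (7,1) | tMaxX 1.6614 tMaxY 0.4245 | tΔX 3.8637 tΔY 1.0353
    t=0.4245 [y] (7,0) — stop
  → r_2 = 0.4245
beam 3: φ=180°, α=345°
  cosα=0.9659 sinα=-0.2588 | (7,1) | tMaxX 0.5901 tMaxY 1.5841 | tΔX 1.0353 tΔY 3.8637
    t=0.5901 [x] (8,1) — stop
  → r_3 = 0.5901
beam 4: φ=270°, α=75°
  cosα=0.2588 sinα=0.9659 | (7,1) | tMaxX 2.2023 tMaxY 0.6108 | tΔX 3.8637 tΔY 1.0353
    t=0.6108 [y] (7,2)
    t=1.6461 [y] (7,3)
    t=2.2023 [x] (8,3) — stop
  → r_4 = 2.2023

ranges = [6.6568, 0.4245, 0.5901, 2.2023]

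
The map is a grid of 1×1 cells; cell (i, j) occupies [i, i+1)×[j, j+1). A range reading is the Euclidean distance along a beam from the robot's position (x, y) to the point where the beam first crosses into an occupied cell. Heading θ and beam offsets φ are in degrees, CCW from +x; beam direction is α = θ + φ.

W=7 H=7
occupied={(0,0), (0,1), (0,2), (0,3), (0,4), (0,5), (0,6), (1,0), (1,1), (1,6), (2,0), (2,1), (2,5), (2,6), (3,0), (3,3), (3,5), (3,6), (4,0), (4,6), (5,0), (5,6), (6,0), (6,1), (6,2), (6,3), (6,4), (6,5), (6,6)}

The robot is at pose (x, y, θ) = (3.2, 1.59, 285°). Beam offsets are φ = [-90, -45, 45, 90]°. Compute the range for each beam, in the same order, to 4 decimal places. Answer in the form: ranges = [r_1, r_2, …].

ranges = [0.2071, 0.4000, 1.1800, 2.8988]

beam 1: φ=-90°, α=195°
  direction (-0.9659, -0.2588); cell (3,1); t to first gridline: x 0.2071, y 2.2796 (then +1.0353 / +3.8637)
    (2,1) via x @ 0.2071  # hit
  → r_1 = 0.2071
beam 2: φ=-45°, α=240°
  direction (-0.5000, -0.8660); cell (3,1); t to first gridline: x 0.4000, y 0.6813 (then +2.0000 / +1.1547)
    (2,1) via x @ 0.4000  # hit
  → r_2 = 0.4000
beam 3: φ=45°, α=330°
  direction (0.8660, -0.5000); cell (3,1); t to first gridline: x 0.9238, y 1.1800 (then +1.1547 / +2.0000)
    (4,1) via x @ 0.9238
    (4,0) via y @ 1.1800  # hit
  → r_3 = 1.1800
beam 4: φ=90°, α=15°
  direction (0.9659, 0.2588); cell (3,1); t to first gridline: x 0.8282, y 1.5841 (then +1.0353 / +3.8637)
    (4,1) via x @ 0.8282
    (4,2) via y @ 1.5841
    (5,2) via x @ 1.8635
    (6,2) via x @ 2.8988  # hit
  → r_4 = 2.8988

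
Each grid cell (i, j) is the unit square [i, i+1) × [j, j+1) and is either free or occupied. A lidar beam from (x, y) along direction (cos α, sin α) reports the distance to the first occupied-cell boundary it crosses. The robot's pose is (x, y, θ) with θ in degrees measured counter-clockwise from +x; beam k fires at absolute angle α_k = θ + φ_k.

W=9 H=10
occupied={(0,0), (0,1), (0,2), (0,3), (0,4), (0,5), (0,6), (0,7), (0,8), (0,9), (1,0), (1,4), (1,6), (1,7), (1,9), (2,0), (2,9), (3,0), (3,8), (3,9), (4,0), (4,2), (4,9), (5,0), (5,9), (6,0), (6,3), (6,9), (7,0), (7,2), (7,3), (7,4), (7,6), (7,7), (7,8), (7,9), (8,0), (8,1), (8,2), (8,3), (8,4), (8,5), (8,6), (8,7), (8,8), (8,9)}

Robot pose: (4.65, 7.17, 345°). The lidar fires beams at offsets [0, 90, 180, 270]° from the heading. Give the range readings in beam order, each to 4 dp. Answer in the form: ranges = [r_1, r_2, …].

beam 1: φ=0°, α=345°
  dir = (cos 345°, sin 345°) = (0.9659, -0.2588); from cell (4,7)
  next x-line at t=0.3623, next y-line at t=0.6568; Δt_x=1.0353, Δt_y=3.8637
    x: enter (5,7) at t=0.3623
    y: enter (5,6) at t=0.6568
    x: enter (6,6) at t=1.3976
    x: enter (7,6) at t=2.4329 ← occupied
  → r_1 = 2.4329
beam 2: φ=90°, α=75°
  dir = (cos 75°, sin 75°) = (0.2588, 0.9659); from cell (4,7)
  next x-line at t=1.3523, next y-line at t=0.8593; Δt_x=3.8637, Δt_y=1.0353
    y: enter (4,8) at t=0.8593
    x: enter (5,8) at t=1.3523
    y: enter (5,9) at t=1.8946 ← occupied
  → r_2 = 1.8946
beam 3: φ=180°, α=165°
  dir = (cos 165°, sin 165°) = (-0.9659, 0.2588); from cell (4,7)
  next x-line at t=0.6729, next y-line at t=3.2069; Δt_x=1.0353, Δt_y=3.8637
    x: enter (3,7) at t=0.6729
    x: enter (2,7) at t=1.7082
    x: enter (1,7) at t=2.7435 ← occupied
  → r_3 = 2.7435
beam 4: φ=270°, α=255°
  dir = (cos 255°, sin 255°) = (-0.2588, -0.9659); from cell (4,7)
  next x-line at t=2.5114, next y-line at t=0.1760; Δt_x=3.8637, Δt_y=1.0353
    y: enter (4,6) at t=0.1760
    y: enter (4,5) at t=1.2113
    y: enter (4,4) at t=2.2465
    x: enter (3,4) at t=2.5114
    y: enter (3,3) at t=3.2818
    y: enter (3,2) at t=4.3171
    y: enter (3,1) at t=5.3524
    x: enter (2,1) at t=6.3751
    y: enter (2,0) at t=6.3877 ← occupied
  → r_4 = 6.3877

ranges = [2.4329, 1.8946, 2.7435, 6.3877]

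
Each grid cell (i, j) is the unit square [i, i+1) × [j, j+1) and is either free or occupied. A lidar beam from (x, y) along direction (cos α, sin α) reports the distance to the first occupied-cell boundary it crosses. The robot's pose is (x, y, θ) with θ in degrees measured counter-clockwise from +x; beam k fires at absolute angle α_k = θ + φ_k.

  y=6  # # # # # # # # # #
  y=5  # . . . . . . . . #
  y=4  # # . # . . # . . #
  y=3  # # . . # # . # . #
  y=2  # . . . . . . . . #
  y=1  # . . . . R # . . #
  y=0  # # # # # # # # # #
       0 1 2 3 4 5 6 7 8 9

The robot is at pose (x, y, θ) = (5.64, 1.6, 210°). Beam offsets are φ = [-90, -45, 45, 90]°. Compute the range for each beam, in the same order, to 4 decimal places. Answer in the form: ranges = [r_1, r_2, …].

ranges = [1.6166, 4.8037, 0.6212, 0.6928]

beam 1: φ=-90°, α=120°
  cosα=-0.5000 sinα=0.8660 | (5,1) | tMaxX 1.2800 tMaxY 0.4619 | tΔX 2.0000 tΔY 1.1547
    t=0.4619 [y] (5,2)
    t=1.2800 [x] (4,2)
    t=1.6166 [y] (4,3) — stop
  → r_1 = 1.6166
beam 2: φ=-45°, α=165°
  cosα=-0.9659 sinα=0.2588 | (5,1) | tMaxX 0.6626 tMaxY 1.5455 | tΔX 1.0353 tΔY 3.8637
    t=0.6626 [x] (4,1)
    t=1.5455 [y] (4,2)
    t=1.6979 [x] (3,2)
    t=2.7331 [x] (2,2)
    t=3.7684 [x] (1,2)
    t=4.8037 [x] (0,2) — stop
  → r_2 = 4.8037
beam 3: φ=45°, α=255°
  cosα=-0.2588 sinα=-0.9659 | (5,1) | tMaxX 2.4728 tMaxY 0.6212 | tΔX 3.8637 tΔY 1.0353
    t=0.6212 [y] (5,0) — stop
  → r_3 = 0.6212
beam 4: φ=90°, α=300°
  cosα=0.5000 sinα=-0.8660 | (5,1) | tMaxX 0.7200 tMaxY 0.6928 | tΔX 2.0000 tΔY 1.1547
    t=0.6928 [y] (5,0) — stop
  → r_4 = 0.6928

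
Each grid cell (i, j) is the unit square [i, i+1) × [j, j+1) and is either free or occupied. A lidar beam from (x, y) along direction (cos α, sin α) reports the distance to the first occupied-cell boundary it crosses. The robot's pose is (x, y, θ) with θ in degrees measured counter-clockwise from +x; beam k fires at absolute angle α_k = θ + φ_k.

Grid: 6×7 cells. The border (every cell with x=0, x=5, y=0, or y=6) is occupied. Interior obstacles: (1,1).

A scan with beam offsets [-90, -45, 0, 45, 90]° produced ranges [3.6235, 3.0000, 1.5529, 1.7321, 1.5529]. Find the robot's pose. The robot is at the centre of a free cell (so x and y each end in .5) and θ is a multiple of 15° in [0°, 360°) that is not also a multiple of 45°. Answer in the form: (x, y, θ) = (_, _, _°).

(x, y, θ) = (3.5, 4.5, 345°)

The pose lattice has 19·16 = 304 candidates. Test each by forward raycasting.
  (4.5, 4.5, 300°): beam 1 = 4.0415 ≠ 3.6235 ✗
  (1.5, 2.5, 120°): beam 1 = 4.0415 ≠ 3.6235 ✗
  (1.5, 4.5, 150°): beam 1 = 1.7321 ≠ 3.6235 ✗
  (4.5, 3.5, 240°): beam 1 = 4.0415 ≠ 3.6235 ✗
  …
  (3.5, 4.5, 345°): r_1=3.6235, r_2=3.0000, r_3=1.5529, r_4=1.7321, r_5=1.5529 — all match ✓
No second candidate reproduces the full scan.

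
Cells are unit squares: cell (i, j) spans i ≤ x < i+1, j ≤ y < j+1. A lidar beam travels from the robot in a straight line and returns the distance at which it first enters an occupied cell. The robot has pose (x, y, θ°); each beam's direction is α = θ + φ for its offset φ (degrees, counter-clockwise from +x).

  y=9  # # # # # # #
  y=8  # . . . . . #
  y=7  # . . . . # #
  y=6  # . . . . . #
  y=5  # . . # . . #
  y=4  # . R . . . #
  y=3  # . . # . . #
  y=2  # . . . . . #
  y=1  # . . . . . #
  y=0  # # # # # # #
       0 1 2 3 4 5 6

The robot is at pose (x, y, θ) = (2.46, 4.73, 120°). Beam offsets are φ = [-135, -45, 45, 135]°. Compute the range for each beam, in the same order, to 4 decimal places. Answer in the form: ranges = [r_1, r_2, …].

beam 1: φ=-135°, α=345°
  dir = (cos 345°, sin 345°) = (0.9659, -0.2588); from cell (2,4)
  next x-line at t=0.5590, next y-line at t=2.8205; Δt_x=1.0353, Δt_y=3.8637
    x: enter (3,4) at t=0.5590
    x: enter (4,4) at t=1.5943
    x: enter (5,4) at t=2.6296
    y: enter (5,3) at t=2.8205
    x: enter (6,3) at t=3.6649 ← occupied
  → r_1 = 3.6649
beam 2: φ=-45°, α=75°
  dir = (cos 75°, sin 75°) = (0.2588, 0.9659); from cell (2,4)
  next x-line at t=2.0864, next y-line at t=0.2795; Δt_x=3.8637, Δt_y=1.0353
    y: enter (2,5) at t=0.2795
    y: enter (2,6) at t=1.3148
    x: enter (3,6) at t=2.0864
    y: enter (3,7) at t=2.3501
    y: enter (3,8) at t=3.3854
    y: enter (3,9) at t=4.4206 ← occupied
  → r_2 = 4.4206
beam 3: φ=45°, α=165°
  dir = (cos 165°, sin 165°) = (-0.9659, 0.2588); from cell (2,4)
  next x-line at t=0.4762, next y-line at t=1.0432; Δt_x=1.0353, Δt_y=3.8637
    x: enter (1,4) at t=0.4762
    y: enter (1,5) at t=1.0432
    x: enter (0,5) at t=1.5115 ← occupied
  → r_3 = 1.5115
beam 4: φ=135°, α=255°
  dir = (cos 255°, sin 255°) = (-0.2588, -0.9659); from cell (2,4)
  next x-line at t=1.7773, next y-line at t=0.7558; Δt_x=3.8637, Δt_y=1.0353
    y: enter (2,3) at t=0.7558
    x: enter (1,3) at t=1.7773
    y: enter (1,2) at t=1.7910
    y: enter (1,1) at t=2.8263
    y: enter (1,0) at t=3.8616 ← occupied
  → r_4 = 3.8616

ranges = [3.6649, 4.4206, 1.5115, 3.8616]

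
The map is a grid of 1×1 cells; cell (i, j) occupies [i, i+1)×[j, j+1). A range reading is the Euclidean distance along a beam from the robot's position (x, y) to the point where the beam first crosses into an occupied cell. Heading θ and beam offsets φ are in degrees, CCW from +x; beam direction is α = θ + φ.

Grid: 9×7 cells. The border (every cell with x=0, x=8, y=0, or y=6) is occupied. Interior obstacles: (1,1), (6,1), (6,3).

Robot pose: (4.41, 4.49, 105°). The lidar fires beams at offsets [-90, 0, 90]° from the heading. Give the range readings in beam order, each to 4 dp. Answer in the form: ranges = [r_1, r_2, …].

ranges = [3.7166, 1.5633, 3.5303]

beam 1: φ=-90°, α=15°
  cosα=0.9659 sinα=0.2588 | (4,4) | tMaxX 0.6108 tMaxY 1.9705 | tΔX 1.0353 tΔY 3.8637
    t=0.6108 [x] (5,4)
    t=1.6461 [x] (6,4)
    t=1.9705 [y] (6,5)
    t=2.6814 [x] (7,5)
    t=3.7166 [x] (8,5) — stop
  → r_1 = 3.7166
beam 2: φ=0°, α=105°
  cosα=-0.2588 sinα=0.9659 | (4,4) | tMaxX 1.5841 tMaxY 0.5280 | tΔX 3.8637 tΔY 1.0353
    t=0.5280 [y] (4,5)
    t=1.5633 [y] (4,6) — stop
  → r_2 = 1.5633
beam 3: φ=90°, α=195°
  cosα=-0.9659 sinα=-0.2588 | (4,4) | tMaxX 0.4245 tMaxY 1.8932 | tΔX 1.0353 tΔY 3.8637
    t=0.4245 [x] (3,4)
    t=1.4597 [x] (2,4)
    t=1.8932 [y] (2,3)
    t=2.4950 [x] (1,3)
    t=3.5303 [x] (0,3) — stop
  → r_3 = 3.5303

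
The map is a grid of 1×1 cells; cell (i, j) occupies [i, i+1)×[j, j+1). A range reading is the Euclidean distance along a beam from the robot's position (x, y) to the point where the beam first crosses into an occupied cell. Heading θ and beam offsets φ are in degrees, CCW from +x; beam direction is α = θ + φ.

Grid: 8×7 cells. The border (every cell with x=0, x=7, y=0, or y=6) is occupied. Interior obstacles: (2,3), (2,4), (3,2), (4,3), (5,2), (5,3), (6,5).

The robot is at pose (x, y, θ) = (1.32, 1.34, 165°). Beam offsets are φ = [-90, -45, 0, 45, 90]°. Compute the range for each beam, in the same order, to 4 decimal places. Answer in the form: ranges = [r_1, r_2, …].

ranges = [2.6273, 0.6400, 0.3313, 0.3695, 0.3520]

beam 1: φ=-90°, α=75°
  dir = (cos 75°, sin 75°) = (0.2588, 0.9659); from cell (1,1)
  next x-line at t=2.6273, next y-line at t=0.6833; Δt_x=3.8637, Δt_y=1.0353
    y: enter (1,2) at t=0.6833
    y: enter (1,3) at t=1.7186
    x: enter (2,3) at t=2.6273 ← occupied
  → r_1 = 2.6273
beam 2: φ=-45°, α=120°
  dir = (cos 120°, sin 120°) = (-0.5000, 0.8660); from cell (1,1)
  next x-line at t=0.6400, next y-line at t=0.7621; Δt_x=2.0000, Δt_y=1.1547
    x: enter (0,1) at t=0.6400 ← occupied
  → r_2 = 0.6400
beam 3: φ=0°, α=165°
  dir = (cos 165°, sin 165°) = (-0.9659, 0.2588); from cell (1,1)
  next x-line at t=0.3313, next y-line at t=2.5500; Δt_x=1.0353, Δt_y=3.8637
    x: enter (0,1) at t=0.3313 ← occupied
  → r_3 = 0.3313
beam 4: φ=45°, α=210°
  dir = (cos 210°, sin 210°) = (-0.8660, -0.5000); from cell (1,1)
  next x-line at t=0.3695, next y-line at t=0.6800; Δt_x=1.1547, Δt_y=2.0000
    x: enter (0,1) at t=0.3695 ← occupied
  → r_4 = 0.3695
beam 5: φ=90°, α=255°
  dir = (cos 255°, sin 255°) = (-0.2588, -0.9659); from cell (1,1)
  next x-line at t=1.2364, next y-line at t=0.3520; Δt_x=3.8637, Δt_y=1.0353
    y: enter (1,0) at t=0.3520 ← occupied
  → r_5 = 0.3520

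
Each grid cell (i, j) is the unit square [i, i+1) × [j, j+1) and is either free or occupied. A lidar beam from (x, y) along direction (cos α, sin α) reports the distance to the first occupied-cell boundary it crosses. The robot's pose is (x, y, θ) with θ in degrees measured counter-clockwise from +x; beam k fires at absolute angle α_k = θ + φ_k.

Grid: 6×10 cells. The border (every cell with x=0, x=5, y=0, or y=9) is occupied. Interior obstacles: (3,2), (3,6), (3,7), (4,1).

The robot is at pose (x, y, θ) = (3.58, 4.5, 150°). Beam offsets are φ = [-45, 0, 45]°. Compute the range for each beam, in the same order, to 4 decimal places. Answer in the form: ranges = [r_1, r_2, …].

ranges = [1.5529, 2.9791, 2.6710]

beam 1: φ=-45°, α=105°
  dir = (cos 105°, sin 105°) = (-0.2588, 0.9659); from cell (3,4)
  next x-line at t=2.2409, next y-line at t=0.5176; Δt_x=3.8637, Δt_y=1.0353
    y: enter (3,5) at t=0.5176
    y: enter (3,6) at t=1.5529 ← occupied
  → r_1 = 1.5529
beam 2: φ=0°, α=150°
  dir = (cos 150°, sin 150°) = (-0.8660, 0.5000); from cell (3,4)
  next x-line at t=0.6697, next y-line at t=1.0000; Δt_x=1.1547, Δt_y=2.0000
    x: enter (2,4) at t=0.6697
    y: enter (2,5) at t=1.0000
    x: enter (1,5) at t=1.8244
    x: enter (0,5) at t=2.9791 ← occupied
  → r_2 = 2.9791
beam 3: φ=45°, α=195°
  dir = (cos 195°, sin 195°) = (-0.9659, -0.2588); from cell (3,4)
  next x-line at t=0.6005, next y-line at t=1.9319; Δt_x=1.0353, Δt_y=3.8637
    x: enter (2,4) at t=0.6005
    x: enter (1,4) at t=1.6357
    y: enter (1,3) at t=1.9319
    x: enter (0,3) at t=2.6710 ← occupied
  → r_3 = 2.6710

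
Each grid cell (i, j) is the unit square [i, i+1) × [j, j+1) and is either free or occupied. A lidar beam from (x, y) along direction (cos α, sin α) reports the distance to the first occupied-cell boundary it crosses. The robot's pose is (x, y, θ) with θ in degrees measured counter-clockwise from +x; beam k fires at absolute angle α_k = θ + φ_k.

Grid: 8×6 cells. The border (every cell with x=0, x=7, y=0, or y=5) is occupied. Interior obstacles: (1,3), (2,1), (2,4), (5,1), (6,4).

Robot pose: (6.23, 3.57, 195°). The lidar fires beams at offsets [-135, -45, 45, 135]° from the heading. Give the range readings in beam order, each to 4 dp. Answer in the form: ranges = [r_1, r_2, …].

ranges = [0.4965, 2.8600, 1.8129, 0.8891]

beam 1: φ=-135°, α=60°
  d=(0.5000,0.8660)  start (6,3)  tX=1.5400 tY=0.4965  stride 1/|dx|=2.0000 1/|dy|=1.1547
    cross y-line → (6,4), t=0.4965 (wall)
  → r_1 = 0.4965
beam 2: φ=-45°, α=150°
  d=(-0.8660,0.5000)  start (6,3)  tX=0.2656 tY=0.8600  stride 1/|dx|=1.1547 1/|dy|=2.0000
    cross x-line → (5,3), t=0.2656
    cross y-line → (5,4), t=0.8600
    cross x-line → (4,4), t=1.4203
    cross x-line → (3,4), t=2.5750
    cross y-line → (3,5), t=2.8600 (wall)
  → r_2 = 2.8600
beam 3: φ=45°, α=240°
  d=(-0.5000,-0.8660)  start (6,3)  tX=0.4600 tY=0.6582  stride 1/|dx|=2.0000 1/|dy|=1.1547
    cross x-line → (5,3), t=0.4600
    cross y-line → (5,2), t=0.6582
    cross y-line → (5,1), t=1.8129 (wall)
  → r_3 = 1.8129
beam 4: φ=135°, α=330°
  d=(0.8660,-0.5000)  start (6,3)  tX=0.8891 tY=1.1400  stride 1/|dx|=1.1547 1/|dy|=2.0000
    cross x-line → (7,3), t=0.8891 (wall)
  → r_4 = 0.8891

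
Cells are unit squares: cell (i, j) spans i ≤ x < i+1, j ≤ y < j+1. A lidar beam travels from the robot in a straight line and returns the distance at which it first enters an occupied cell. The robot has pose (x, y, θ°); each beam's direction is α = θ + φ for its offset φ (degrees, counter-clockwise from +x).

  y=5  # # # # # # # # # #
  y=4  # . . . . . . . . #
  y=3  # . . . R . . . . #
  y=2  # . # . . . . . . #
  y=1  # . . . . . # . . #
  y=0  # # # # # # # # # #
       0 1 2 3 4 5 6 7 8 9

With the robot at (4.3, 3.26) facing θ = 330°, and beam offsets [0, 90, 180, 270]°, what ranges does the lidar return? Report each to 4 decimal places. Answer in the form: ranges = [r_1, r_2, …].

ranges = [2.5200, 2.0092, 3.4800, 2.6096]

beam 1: φ=0°, α=330°
  d=(0.8660,-0.5000)  start (4,3)  tX=0.8083 tY=0.5200  stride 1/|dx|=1.1547 1/|dy|=2.0000
    cross y-line → (4,2), t=0.5200
    cross x-line → (5,2), t=0.8083
    cross x-line → (6,2), t=1.9630
    cross y-line → (6,1), t=2.5200 (wall)
  → r_1 = 2.5200
beam 2: φ=90°, α=60°
  d=(0.5000,0.8660)  start (4,3)  tX=1.4000 tY=0.8545  stride 1/|dx|=2.0000 1/|dy|=1.1547
    cross y-line → (4,4), t=0.8545
    cross x-line → (5,4), t=1.4000
    cross y-line → (5,5), t=2.0092 (wall)
  → r_2 = 2.0092
beam 3: φ=180°, α=150°
  d=(-0.8660,0.5000)  start (4,3)  tX=0.3464 tY=1.4800  stride 1/|dx|=1.1547 1/|dy|=2.0000
    cross x-line → (3,3), t=0.3464
    cross y-line → (3,4), t=1.4800
    cross x-line → (2,4), t=1.5011
    cross x-line → (1,4), t=2.6558
    cross y-line → (1,5), t=3.4800 (wall)
  → r_3 = 3.4800
beam 4: φ=270°, α=240°
  d=(-0.5000,-0.8660)  start (4,3)  tX=0.6000 tY=0.3002  stride 1/|dx|=2.0000 1/|dy|=1.1547
    cross y-line → (4,2), t=0.3002
    cross x-line → (3,2), t=0.6000
    cross y-line → (3,1), t=1.4549
    cross x-line → (2,1), t=2.6000
    cross y-line → (2,0), t=2.6096 (wall)
  → r_4 = 2.6096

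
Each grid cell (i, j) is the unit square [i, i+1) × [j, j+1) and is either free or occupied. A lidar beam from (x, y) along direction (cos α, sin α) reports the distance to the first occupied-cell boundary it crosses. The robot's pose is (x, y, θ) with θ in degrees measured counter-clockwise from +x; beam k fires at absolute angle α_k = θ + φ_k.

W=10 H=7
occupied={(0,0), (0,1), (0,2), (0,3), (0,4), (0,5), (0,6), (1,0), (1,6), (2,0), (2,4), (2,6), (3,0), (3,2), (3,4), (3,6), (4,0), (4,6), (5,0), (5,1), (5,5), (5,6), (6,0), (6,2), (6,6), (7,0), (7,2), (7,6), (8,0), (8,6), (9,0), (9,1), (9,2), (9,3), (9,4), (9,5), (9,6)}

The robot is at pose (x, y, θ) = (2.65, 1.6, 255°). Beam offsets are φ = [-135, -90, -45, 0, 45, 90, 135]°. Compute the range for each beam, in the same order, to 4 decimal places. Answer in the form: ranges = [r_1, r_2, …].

beam 1: φ=-135°, α=120°
  d=(-0.5000,0.8660)  start (2,1)  tX=1.3000 tY=0.4619  stride 1/|dx|=2.0000 1/|dy|=1.1547
    cross y-line → (2,2), t=0.4619
    cross x-line → (1,2), t=1.3000
    cross y-line → (1,3), t=1.6166
    cross y-line → (1,4), t=2.7713
    cross x-line → (0,4), t=3.3000 (wall)
  → r_1 = 3.3000
beam 2: φ=-90°, α=165°
  d=(-0.9659,0.2588)  start (2,1)  tX=0.6729 tY=1.5455  stride 1/|dx|=1.0353 1/|dy|=3.8637
    cross x-line → (1,1), t=0.6729
    cross y-line → (1,2), t=1.5455
    cross x-line → (0,2), t=1.7082 (wall)
  → r_2 = 1.7082
beam 3: φ=-45°, α=210°
  d=(-0.8660,-0.5000)  start (2,1)  tX=0.7506 tY=1.2000  stride 1/|dx|=1.1547 1/|dy|=2.0000
    cross x-line → (1,1), t=0.7506
    cross y-line → (1,0), t=1.2000 (wall)
  → r_3 = 1.2000
beam 4: φ=0°, α=255°
  d=(-0.2588,-0.9659)  start (2,1)  tX=2.5114 tY=0.6212  stride 1/|dx|=3.8637 1/|dy|=1.0353
    cross y-line → (2,0), t=0.6212 (wall)
  → r_4 = 0.6212
beam 5: φ=45°, α=300°
  d=(0.5000,-0.8660)  start (2,1)  tX=0.7000 tY=0.6928  stride 1/|dx|=2.0000 1/|dy|=1.1547
    cross y-line → (2,0), t=0.6928 (wall)
  → r_5 = 0.6928
beam 6: φ=90°, α=345°
  d=(0.9659,-0.2588)  start (2,1)  tX=0.3623 tY=2.3182  stride 1/|dx|=1.0353 1/|dy|=3.8637
    cross x-line → (3,1), t=0.3623
    cross x-line → (4,1), t=1.3976
    cross y-line → (4,0), t=2.3182 (wall)
  → r_6 = 2.3182
beam 7: φ=135°, α=30°
  d=(0.8660,0.5000)  start (2,1)  tX=0.4041 tY=0.8000  stride 1/|dx|=1.1547 1/|dy|=2.0000
    cross x-line → (3,1), t=0.4041
    cross y-line → (3,2), t=0.8000 (wall)
  → r_7 = 0.8000

ranges = [3.3000, 1.7082, 1.2000, 0.6212, 0.6928, 2.3182, 0.8000]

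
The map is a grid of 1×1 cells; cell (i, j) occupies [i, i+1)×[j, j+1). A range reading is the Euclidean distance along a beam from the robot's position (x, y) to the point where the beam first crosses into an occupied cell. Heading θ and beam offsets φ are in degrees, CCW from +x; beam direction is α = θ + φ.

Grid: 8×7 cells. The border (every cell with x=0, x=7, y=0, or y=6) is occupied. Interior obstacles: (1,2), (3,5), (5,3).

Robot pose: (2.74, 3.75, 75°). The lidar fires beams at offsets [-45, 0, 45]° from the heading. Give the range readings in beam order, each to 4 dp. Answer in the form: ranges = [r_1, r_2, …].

beam 1: φ=-45°, α=30°
  d=(0.8660,0.5000)  start (2,3)  tX=0.3002 tY=0.5000  stride 1/|dx|=1.1547 1/|dy|=2.0000
    cross x-line → (3,3), t=0.3002
    cross y-line → (3,4), t=0.5000
    cross x-line → (4,4), t=1.4549
    cross y-line → (4,5), t=2.5000
    cross x-line → (5,5), t=2.6096
    cross x-line → (6,5), t=3.7643
    cross y-line → (6,6), t=4.5000 (wall)
  → r_1 = 4.5000
beam 2: φ=0°, α=75°
  d=(0.2588,0.9659)  start (2,3)  tX=1.0046 tY=0.2588  stride 1/|dx|=3.8637 1/|dy|=1.0353
    cross y-line → (2,4), t=0.2588
    cross x-line → (3,4), t=1.0046
    cross y-line → (3,5), t=1.2941 (wall)
  → r_2 = 1.2941
beam 3: φ=45°, α=120°
  d=(-0.5000,0.8660)  start (2,3)  tX=1.4800 tY=0.2887  stride 1/|dx|=2.0000 1/|dy|=1.1547
    cross y-line → (2,4), t=0.2887
    cross y-line → (2,5), t=1.4434
    cross x-line → (1,5), t=1.4800
    cross y-line → (1,6), t=2.5981 (wall)
  → r_3 = 2.5981

ranges = [4.5000, 1.2941, 2.5981]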